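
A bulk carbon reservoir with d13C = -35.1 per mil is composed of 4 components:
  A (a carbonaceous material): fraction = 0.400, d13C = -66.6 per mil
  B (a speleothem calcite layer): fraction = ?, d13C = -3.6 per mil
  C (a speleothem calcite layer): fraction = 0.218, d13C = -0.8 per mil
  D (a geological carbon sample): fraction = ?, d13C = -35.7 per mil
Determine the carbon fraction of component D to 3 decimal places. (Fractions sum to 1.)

Let f_D and f_B be the unknown fractions; fractions sum to 1 so f_D + f_B = 0.382.
Mass balance: Σ fᵢ·δᵢ = δ_bulk ⇒ f_D·(-35.7) + f_B·(-3.6) = -35.1 − (-26.814) = -8.286
Substitute f_B = 0.382 − f_D:
f_D·(-35.7 − -3.6) = -8.286 − 0.382×(-3.6) = -6.910
f_D = -6.910 / -32.1 = 0.2153

0.215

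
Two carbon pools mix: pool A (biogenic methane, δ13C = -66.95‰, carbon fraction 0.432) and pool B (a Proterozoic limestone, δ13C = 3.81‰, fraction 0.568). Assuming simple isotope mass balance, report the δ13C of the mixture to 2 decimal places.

-26.76‰

δ_mix = f_A·δ_A + f_B·δ_B
δ_mix = 0.432 × (-66.95) + 0.568 × (3.81)
δ_mix = -28.922 + 2.164 = -26.758‰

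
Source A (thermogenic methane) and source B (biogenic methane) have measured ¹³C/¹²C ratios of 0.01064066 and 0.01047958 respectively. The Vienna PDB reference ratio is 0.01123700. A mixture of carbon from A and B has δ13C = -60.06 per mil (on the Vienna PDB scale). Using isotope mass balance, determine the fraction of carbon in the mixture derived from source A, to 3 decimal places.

0.512

δ_A = (0.01064066/0.01123700 − 1)×1000 = (0.946931 − 1)×1000 = -53.069 per mil
δ_B = (0.01047958/0.01123700 − 1)×1000 = (0.932596 − 1)×1000 = -67.404 per mil
f_A = (δ_mix − δ_B)/(δ_A − δ_B) = (-60.06 − (-67.404))/(-53.069 − (-67.404))
f_A = 7.344 / 14.335 = 0.5123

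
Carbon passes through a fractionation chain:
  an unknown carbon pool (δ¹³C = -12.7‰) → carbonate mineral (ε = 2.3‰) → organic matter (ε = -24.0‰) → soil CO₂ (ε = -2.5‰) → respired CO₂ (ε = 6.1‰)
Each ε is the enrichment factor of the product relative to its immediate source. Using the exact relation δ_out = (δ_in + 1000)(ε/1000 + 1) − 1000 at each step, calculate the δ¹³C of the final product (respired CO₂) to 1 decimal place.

step 1: δ = (-12.70 + 1000)·(2.3/1000 + 1) − 1000 = -10.43‰
step 2: δ = (-10.43 + 1000)·(-24.0/1000 + 1) − 1000 = -34.18‰
step 3: δ = (-34.18 + 1000)·(-2.5/1000 + 1) − 1000 = -36.59‰
step 4: δ = (-36.59 + 1000)·(6.1/1000 + 1) − 1000 = -30.72‰

-30.7‰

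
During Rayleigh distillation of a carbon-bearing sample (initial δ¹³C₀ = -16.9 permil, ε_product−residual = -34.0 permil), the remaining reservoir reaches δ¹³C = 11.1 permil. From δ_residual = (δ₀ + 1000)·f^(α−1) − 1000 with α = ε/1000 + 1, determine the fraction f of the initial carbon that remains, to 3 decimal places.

0.438

α − 1 = ε/1000 = -0.0340
(δ_res + 1000)/(δ₀ + 1000) = (11.1 + 1000)/(-16.9 + 1000) = 1011.1/983.1 = 1.028481
f = 1.028481^(1/-0.0340) = exp(ln(1.028481)/-0.0340) = exp(0.02808/-0.0340)
f = exp(-0.8260) = 0.4378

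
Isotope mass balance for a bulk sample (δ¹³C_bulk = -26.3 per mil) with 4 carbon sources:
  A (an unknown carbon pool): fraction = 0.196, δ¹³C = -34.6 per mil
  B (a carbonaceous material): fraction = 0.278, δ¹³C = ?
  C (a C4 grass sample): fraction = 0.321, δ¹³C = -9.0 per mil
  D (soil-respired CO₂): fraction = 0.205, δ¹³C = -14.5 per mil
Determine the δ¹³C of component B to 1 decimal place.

Isotope mass balance: δ_bulk = Σ fᵢ·δᵢ.
-26.3 = 0.196×(-34.6) + 0.278×δ_B + 0.321×(-9.0) + 0.205×(-14.5)
0.278·δ_B = -26.3 − (-12.643) = -13.657
δ_B = -13.657 / 0.278 = -49.13 per mil

-49.1 per mil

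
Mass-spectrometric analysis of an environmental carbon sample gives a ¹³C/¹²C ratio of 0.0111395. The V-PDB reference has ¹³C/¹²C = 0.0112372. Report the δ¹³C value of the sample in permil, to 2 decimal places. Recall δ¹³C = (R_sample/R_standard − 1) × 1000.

-8.69 permil

δ¹³C = (R_sample / R_standard − 1) × 1000
R_sample / R_standard = 0.0111395 / 0.0112372 = 0.991306
δ¹³C = (0.991306 − 1) × 1000 = -8.694 permil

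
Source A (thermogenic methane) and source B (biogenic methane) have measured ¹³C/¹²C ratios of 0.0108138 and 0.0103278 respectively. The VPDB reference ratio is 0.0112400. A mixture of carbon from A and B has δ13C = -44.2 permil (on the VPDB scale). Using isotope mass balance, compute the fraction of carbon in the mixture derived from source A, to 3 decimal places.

0.855

δ_A = (0.0108138/0.0112400 − 1)×1000 = (0.962082 − 1)×1000 = -37.918 permil
δ_B = (0.0103278/0.0112400 − 1)×1000 = (0.918843 − 1)×1000 = -81.157 permil
f_A = (δ_mix − δ_B)/(δ_A − δ_B) = (-44.2 − (-81.157))/(-37.918 − (-81.157))
f_A = 36.957 / 43.238 = 0.8547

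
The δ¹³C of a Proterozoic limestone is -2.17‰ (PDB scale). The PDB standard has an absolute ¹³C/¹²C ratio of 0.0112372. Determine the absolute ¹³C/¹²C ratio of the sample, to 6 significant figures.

R_sample = R_standard × (δ¹³C/1000 + 1)
R_sample = 0.0112372 × (-2.17/1000 + 1) = 0.0112372 × 0.997830
R_sample = 0.0112128

0.0112128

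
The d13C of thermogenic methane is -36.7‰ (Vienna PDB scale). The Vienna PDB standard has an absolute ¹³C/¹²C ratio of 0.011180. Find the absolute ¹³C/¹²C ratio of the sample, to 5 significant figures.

0.010770

R_sample = R_standard × (d13C/1000 + 1)
R_sample = 0.011180 × (-36.7/1000 + 1) = 0.011180 × 0.963300
R_sample = 0.0107697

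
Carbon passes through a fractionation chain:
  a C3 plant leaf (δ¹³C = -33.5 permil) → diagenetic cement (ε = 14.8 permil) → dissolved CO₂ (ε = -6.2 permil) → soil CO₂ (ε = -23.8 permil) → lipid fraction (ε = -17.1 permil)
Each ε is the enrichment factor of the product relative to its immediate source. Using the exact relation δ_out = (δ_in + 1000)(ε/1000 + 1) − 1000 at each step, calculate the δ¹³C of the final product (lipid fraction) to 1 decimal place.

step 1: δ = (-33.50 + 1000)·(14.8/1000 + 1) − 1000 = -19.20 permil
step 2: δ = (-19.20 + 1000)·(-6.2/1000 + 1) − 1000 = -25.28 permil
step 3: δ = (-25.28 + 1000)·(-23.8/1000 + 1) − 1000 = -48.48 permil
step 4: δ = (-48.48 + 1000)·(-17.1/1000 + 1) − 1000 = -64.75 permil

-64.7 permil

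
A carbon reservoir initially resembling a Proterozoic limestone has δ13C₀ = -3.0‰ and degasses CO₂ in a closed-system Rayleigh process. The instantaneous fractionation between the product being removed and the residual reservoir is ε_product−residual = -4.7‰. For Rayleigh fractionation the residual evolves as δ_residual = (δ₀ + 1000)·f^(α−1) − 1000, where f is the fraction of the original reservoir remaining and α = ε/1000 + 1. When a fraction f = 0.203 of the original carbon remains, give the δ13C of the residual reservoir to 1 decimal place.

Rayleigh residual: δ_res = (δ₀ + 1000)·f^(α−1) − 1000
α = ε/1000 + 1 = 0.99530, so α − 1 = -0.00470
f^(α−1) = 0.203^(-0.00470) = 1.007523
δ_res = (-3.0 + 1000) × 1.007523 − 1000 = 1004.500 − 1000 = 4.50‰

4.5‰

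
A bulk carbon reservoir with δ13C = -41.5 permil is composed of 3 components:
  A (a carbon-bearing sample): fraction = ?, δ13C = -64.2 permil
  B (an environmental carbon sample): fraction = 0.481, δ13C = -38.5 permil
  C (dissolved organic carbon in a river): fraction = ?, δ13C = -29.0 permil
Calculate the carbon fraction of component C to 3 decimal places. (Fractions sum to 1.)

Let f_C and f_A be the unknown fractions; fractions sum to 1 so f_C + f_A = 0.519.
Mass balance: Σ fᵢ·δᵢ = δ_bulk ⇒ f_C·(-29.0) + f_A·(-64.2) = -41.5 − (-18.518) = -22.982
Substitute f_A = 0.519 − f_C:
f_C·(-29.0 − -64.2) = -22.982 − 0.519×(-64.2) = 10.338
f_C = 10.338 / 35.2 = 0.2937

0.294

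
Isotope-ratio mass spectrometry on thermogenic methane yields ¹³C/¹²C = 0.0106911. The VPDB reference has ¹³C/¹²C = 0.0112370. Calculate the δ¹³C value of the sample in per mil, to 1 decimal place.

δ¹³C = (R_sample / R_standard − 1) × 1000
R_sample / R_standard = 0.0106911 / 0.0112370 = 0.951419
δ¹³C = (0.951419 − 1) × 1000 = -48.58 per mil

-48.6 per mil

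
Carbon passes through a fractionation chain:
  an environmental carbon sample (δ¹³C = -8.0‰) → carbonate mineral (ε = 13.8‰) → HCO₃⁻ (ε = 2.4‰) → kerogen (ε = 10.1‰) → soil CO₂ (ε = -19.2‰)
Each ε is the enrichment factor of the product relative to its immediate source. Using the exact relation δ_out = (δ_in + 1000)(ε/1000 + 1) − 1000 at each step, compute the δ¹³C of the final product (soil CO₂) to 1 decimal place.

step 1: δ = (-8.00 + 1000)·(13.8/1000 + 1) − 1000 = 5.69‰
step 2: δ = (5.69 + 1000)·(2.4/1000 + 1) − 1000 = 8.10‰
step 3: δ = (8.10 + 1000)·(10.1/1000 + 1) − 1000 = 18.29‰
step 4: δ = (18.29 + 1000)·(-19.2/1000 + 1) − 1000 = -1.27‰

-1.3‰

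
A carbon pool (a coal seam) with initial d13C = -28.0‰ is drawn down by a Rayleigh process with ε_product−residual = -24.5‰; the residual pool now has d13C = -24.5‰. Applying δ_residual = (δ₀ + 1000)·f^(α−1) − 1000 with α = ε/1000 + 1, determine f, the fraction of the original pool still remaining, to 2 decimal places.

α − 1 = ε/1000 = -0.0245
(δ_res + 1000)/(δ₀ + 1000) = (-24.5 + 1000)/(-28.0 + 1000) = 975.5/972.0 = 1.003601
f = 1.003601^(1/-0.0245) = exp(ln(1.003601)/-0.0245) = exp(0.00359/-0.0245)
f = exp(-0.1467) = 0.8635

0.86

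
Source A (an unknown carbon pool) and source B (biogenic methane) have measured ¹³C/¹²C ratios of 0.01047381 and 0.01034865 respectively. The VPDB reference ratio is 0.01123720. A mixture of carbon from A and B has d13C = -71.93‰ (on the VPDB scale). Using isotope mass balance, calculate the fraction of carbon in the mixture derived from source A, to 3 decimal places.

δ_A = (0.01047381/0.01123720 − 1)×1000 = (0.932066 − 1)×1000 = -67.934‰
δ_B = (0.01034865/0.01123720 − 1)×1000 = (0.920928 − 1)×1000 = -79.072‰
f_A = (δ_mix − δ_B)/(δ_A − δ_B) = (-71.93 − (-79.072))/(-67.934 − (-79.072))
f_A = 7.142 / 11.138 = 0.6412

0.641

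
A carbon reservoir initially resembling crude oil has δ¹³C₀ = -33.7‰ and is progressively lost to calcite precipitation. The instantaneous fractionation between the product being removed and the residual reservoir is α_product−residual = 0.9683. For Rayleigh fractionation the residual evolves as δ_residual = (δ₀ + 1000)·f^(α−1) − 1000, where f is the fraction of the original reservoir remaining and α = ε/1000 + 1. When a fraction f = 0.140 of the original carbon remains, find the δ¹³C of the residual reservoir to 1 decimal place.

Rayleigh residual: δ_res = (δ₀ + 1000)·f^(α−1) − 1000
α − 1 = -0.03170
f^(α−1) = 0.140^(-0.03170) = 1.064309
δ_res = (-33.7 + 1000) × 1.064309 − 1000 = 1028.442 − 1000 = 28.44‰

28.4‰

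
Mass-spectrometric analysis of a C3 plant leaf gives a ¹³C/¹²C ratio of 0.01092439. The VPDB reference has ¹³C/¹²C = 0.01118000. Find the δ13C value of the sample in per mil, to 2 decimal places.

δ13C = (R_sample / R_standard − 1) × 1000
R_sample / R_standard = 0.01092439 / 0.01118000 = 0.977137
δ13C = (0.977137 − 1) × 1000 = -22.863 per mil

-22.86 per mil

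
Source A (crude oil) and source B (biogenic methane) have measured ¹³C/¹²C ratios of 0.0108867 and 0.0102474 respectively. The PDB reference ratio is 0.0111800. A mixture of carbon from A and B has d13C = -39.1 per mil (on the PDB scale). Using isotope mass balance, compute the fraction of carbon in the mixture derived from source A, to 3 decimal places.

δ_A = (0.0108867/0.0111800 − 1)×1000 = (0.973766 − 1)×1000 = -26.234 per mil
δ_B = (0.0102474/0.0111800 − 1)×1000 = (0.916583 − 1)×1000 = -83.417 per mil
f_A = (δ_mix − δ_B)/(δ_A − δ_B) = (-39.1 − (-83.417))/(-26.234 − (-83.417))
f_A = 44.317 / 57.182 = 0.7750

0.775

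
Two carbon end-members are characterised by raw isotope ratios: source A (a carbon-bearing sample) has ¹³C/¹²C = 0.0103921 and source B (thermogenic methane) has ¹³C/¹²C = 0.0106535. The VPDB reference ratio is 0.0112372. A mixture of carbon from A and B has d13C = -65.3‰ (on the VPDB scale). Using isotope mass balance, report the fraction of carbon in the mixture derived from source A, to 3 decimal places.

0.574

δ_A = (0.0103921/0.0112372 − 1)×1000 = (0.924794 − 1)×1000 = -75.206‰
δ_B = (0.0106535/0.0112372 − 1)×1000 = (0.948056 − 1)×1000 = -51.944‰
f_A = (δ_mix − δ_B)/(δ_A − δ_B) = (-65.3 − (-51.944))/(-75.206 − (-51.944))
f_A = -13.356 / -23.262 = 0.5742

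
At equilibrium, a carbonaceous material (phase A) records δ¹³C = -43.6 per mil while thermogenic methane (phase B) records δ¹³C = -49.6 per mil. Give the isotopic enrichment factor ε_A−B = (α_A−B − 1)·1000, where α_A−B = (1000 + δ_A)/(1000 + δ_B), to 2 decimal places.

6.31 per mil

α_A−B = (1000 + -43.6) / (1000 + -49.6) = 956.4 / 950.4 = 1.006313
ε_A−B = (1.006313 − 1) × 1000 = 6.313 per mil
(The approximation ε ≈ δ_A − δ_B would give 6.0 per mil.)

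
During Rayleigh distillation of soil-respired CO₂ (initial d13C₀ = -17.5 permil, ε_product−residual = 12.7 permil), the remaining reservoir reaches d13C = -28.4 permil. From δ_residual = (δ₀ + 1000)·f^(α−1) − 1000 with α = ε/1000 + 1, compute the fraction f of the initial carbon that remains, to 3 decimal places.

0.415

α − 1 = ε/1000 = 0.0127
(δ_res + 1000)/(δ₀ + 1000) = (-28.4 + 1000)/(-17.5 + 1000) = 971.6/982.5 = 0.988906
f = 0.988906^(1/0.0127) = exp(ln(0.988906)/0.0127) = exp(-0.01116/0.0127)
f = exp(-0.8784) = 0.4154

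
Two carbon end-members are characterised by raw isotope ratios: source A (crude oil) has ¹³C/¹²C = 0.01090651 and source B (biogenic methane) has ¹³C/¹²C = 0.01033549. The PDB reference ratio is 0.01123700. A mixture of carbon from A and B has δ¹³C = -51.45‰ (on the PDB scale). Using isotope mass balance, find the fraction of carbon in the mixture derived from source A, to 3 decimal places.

δ_A = (0.01090651/0.01123700 − 1)×1000 = (0.970589 − 1)×1000 = -29.411‰
δ_B = (0.01033549/0.01123700 − 1)×1000 = (0.919773 − 1)×1000 = -80.227‰
f_A = (δ_mix − δ_B)/(δ_A − δ_B) = (-51.45 − (-80.227))/(-29.411 − (-80.227))
f_A = 28.777 / 50.816 = 0.5663

0.566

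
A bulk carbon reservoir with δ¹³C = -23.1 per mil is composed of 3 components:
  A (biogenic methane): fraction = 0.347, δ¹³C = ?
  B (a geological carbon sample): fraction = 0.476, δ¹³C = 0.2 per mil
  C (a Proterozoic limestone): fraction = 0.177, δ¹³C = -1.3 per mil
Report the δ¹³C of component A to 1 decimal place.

Isotope mass balance: δ_bulk = Σ fᵢ·δᵢ.
-23.1 = 0.347×δ_A + 0.476×(0.2) + 0.177×(-1.3)
0.347·δ_A = -23.1 − (-0.135) = -22.965
δ_A = -22.965 / 0.347 = -66.18 per mil

-66.2 per mil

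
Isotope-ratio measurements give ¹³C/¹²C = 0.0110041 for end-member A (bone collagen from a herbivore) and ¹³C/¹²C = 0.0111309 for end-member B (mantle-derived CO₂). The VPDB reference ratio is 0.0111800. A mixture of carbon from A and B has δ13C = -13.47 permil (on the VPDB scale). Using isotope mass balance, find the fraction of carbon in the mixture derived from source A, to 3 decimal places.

0.800

δ_A = (0.0110041/0.0111800 − 1)×1000 = (0.984267 − 1)×1000 = -15.733 permil
δ_B = (0.0111309/0.0111800 − 1)×1000 = (0.995608 − 1)×1000 = -4.392 permil
f_A = (δ_mix − δ_B)/(δ_A − δ_B) = (-13.47 − (-4.392))/(-15.733 − (-4.392))
f_A = -9.078 / -11.342 = 0.8004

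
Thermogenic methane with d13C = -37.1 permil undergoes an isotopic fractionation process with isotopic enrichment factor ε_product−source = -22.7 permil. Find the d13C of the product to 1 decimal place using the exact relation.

To first order, δ_product ≈ δ_source + ε = -59.8 permil.
Exactly, δ_product = (δ_source + 1000)·(ε/1000 + 1) − 1000.
δ_product = (-37.1 + 1000) × (-22.7/1000 + 1) − 1000
δ_product = -58.96 permil

-59.0 permil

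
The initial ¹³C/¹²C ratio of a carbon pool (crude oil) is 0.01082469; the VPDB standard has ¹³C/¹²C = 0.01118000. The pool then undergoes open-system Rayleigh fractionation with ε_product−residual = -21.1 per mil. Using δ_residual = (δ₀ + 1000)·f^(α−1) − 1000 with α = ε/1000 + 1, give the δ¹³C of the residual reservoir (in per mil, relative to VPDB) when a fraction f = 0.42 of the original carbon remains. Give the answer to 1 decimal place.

δ₀ = (0.01082469/0.01118000 − 1)×1000 = (0.968219 − 1)×1000 = -31.781 per mil
α − 1 = ε/1000 = -0.0211
f^(α−1) = 0.42^(-0.0211) = 1.018473
δ_res = (-31.781 + 1000) × 1.018473 − 1000 = 986.105 − 1000 = -13.90 per mil

-13.9 per mil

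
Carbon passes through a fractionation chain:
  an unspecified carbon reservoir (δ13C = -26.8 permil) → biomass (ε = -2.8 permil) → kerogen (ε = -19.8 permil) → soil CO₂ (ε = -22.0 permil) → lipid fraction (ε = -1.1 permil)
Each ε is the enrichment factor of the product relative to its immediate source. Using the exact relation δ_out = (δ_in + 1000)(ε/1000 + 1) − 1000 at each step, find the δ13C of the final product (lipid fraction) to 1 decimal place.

-70.7 permil

step 1: δ = (-26.80 + 1000)·(-2.8/1000 + 1) − 1000 = -29.52 permil
step 2: δ = (-29.52 + 1000)·(-19.8/1000 + 1) − 1000 = -48.74 permil
step 3: δ = (-48.74 + 1000)·(-22.0/1000 + 1) − 1000 = -69.67 permil
step 4: δ = (-69.67 + 1000)·(-1.1/1000 + 1) − 1000 = -70.69 permil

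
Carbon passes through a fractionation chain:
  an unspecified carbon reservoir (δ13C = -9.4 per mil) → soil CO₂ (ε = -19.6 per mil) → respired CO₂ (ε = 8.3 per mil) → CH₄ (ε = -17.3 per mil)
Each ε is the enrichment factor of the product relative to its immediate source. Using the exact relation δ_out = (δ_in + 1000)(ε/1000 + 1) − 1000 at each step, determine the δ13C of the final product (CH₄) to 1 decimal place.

-37.7 per mil

step 1: δ = (-9.40 + 1000)·(-19.6/1000 + 1) − 1000 = -28.82 per mil
step 2: δ = (-28.82 + 1000)·(8.3/1000 + 1) − 1000 = -20.75 per mil
step 3: δ = (-20.75 + 1000)·(-17.3/1000 + 1) − 1000 = -37.70 per mil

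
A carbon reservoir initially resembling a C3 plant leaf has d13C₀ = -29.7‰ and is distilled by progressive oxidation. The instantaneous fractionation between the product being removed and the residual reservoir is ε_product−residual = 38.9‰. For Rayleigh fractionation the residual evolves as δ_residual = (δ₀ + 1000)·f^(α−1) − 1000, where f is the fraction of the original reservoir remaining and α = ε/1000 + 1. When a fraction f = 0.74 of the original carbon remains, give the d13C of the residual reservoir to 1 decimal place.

-41.0‰

Rayleigh residual: δ_res = (δ₀ + 1000)·f^(α−1) − 1000
α = ε/1000 + 1 = 1.03890, so α − 1 = 0.03890
f^(α−1) = 0.74^(0.03890) = 0.988355
δ_res = (-29.7 + 1000) × 0.988355 − 1000 = 959.001 − 1000 = -41.00‰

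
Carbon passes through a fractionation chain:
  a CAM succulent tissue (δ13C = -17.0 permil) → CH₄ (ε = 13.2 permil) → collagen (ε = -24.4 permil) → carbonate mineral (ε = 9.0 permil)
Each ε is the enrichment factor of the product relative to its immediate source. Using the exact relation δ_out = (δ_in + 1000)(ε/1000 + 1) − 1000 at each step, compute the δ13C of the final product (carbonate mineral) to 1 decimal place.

step 1: δ = (-17.00 + 1000)·(13.2/1000 + 1) − 1000 = -4.02 permil
step 2: δ = (-4.02 + 1000)·(-24.4/1000 + 1) − 1000 = -28.33 permil
step 3: δ = (-28.33 + 1000)·(9.0/1000 + 1) − 1000 = -19.58 permil

-19.6 permil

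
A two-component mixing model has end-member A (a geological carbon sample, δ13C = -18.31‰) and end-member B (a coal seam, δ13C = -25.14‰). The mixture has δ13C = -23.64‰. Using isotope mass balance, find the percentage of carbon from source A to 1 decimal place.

δ_mix = f_A·δ_A + (1 − f_A)·δ_B  ⇒  f_A = (δ_mix − δ_B)/(δ_A − δ_B)
f_A = (-23.64 − (-25.14)) / (-18.31 − (-25.14))
f_A = 1.50 / 6.83 = 0.2196

22.0%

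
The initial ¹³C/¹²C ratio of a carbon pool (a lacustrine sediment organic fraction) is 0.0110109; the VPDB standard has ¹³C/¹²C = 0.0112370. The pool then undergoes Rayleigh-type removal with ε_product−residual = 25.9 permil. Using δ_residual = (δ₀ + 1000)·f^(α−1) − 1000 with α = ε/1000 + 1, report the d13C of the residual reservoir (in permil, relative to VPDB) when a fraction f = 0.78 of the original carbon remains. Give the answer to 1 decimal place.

-26.4 permil

δ₀ = (0.0110109/0.0112370 − 1)×1000 = (0.979879 − 1)×1000 = -20.121 permil
α − 1 = ε/1000 = 0.0259
f^(α−1) = 0.78^(0.0259) = 0.993586
δ_res = (-20.121 + 1000) × 0.993586 − 1000 = 973.594 − 1000 = -26.41 permil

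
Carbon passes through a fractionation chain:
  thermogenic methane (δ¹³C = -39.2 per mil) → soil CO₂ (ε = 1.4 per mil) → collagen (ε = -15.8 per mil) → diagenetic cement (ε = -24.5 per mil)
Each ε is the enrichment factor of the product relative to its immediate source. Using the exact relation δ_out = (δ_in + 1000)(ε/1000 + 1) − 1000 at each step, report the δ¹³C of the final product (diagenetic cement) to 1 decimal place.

-76.3 per mil

step 1: δ = (-39.20 + 1000)·(1.4/1000 + 1) − 1000 = -37.85 per mil
step 2: δ = (-37.85 + 1000)·(-15.8/1000 + 1) − 1000 = -53.06 per mil
step 3: δ = (-53.06 + 1000)·(-24.5/1000 + 1) − 1000 = -76.26 per mil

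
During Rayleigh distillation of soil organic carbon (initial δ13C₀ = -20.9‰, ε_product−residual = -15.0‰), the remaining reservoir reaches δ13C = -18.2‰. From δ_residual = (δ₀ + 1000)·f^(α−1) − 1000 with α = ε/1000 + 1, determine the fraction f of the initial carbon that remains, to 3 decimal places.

0.832

α − 1 = ε/1000 = -0.0150
(δ_res + 1000)/(δ₀ + 1000) = (-18.2 + 1000)/(-20.9 + 1000) = 981.8/979.1 = 1.002758
f = 1.002758^(1/-0.0150) = exp(ln(1.002758)/-0.0150) = exp(0.00275/-0.0150)
f = exp(-0.1836) = 0.8323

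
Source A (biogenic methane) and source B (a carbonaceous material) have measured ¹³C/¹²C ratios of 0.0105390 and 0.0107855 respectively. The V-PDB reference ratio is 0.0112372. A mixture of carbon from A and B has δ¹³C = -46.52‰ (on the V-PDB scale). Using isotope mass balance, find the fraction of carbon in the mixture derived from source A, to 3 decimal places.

δ_A = (0.0105390/0.0112372 − 1)×1000 = (0.937867 − 1)×1000 = -62.133‰
δ_B = (0.0107855/0.0112372 − 1)×1000 = (0.959803 − 1)×1000 = -40.197‰
f_A = (δ_mix − δ_B)/(δ_A − δ_B) = (-46.52 − (-40.197))/(-62.133 − (-40.197))
f_A = -6.323 / -21.936 = 0.2883

0.288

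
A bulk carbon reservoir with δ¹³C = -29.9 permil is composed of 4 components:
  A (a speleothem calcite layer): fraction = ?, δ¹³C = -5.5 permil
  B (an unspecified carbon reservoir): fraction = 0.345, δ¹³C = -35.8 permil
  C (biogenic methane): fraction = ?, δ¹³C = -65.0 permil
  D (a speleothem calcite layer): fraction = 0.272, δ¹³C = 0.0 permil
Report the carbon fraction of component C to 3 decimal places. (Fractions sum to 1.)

Let f_C and f_A be the unknown fractions; fractions sum to 1 so f_C + f_A = 0.383.
Mass balance: Σ fᵢ·δᵢ = δ_bulk ⇒ f_C·(-65.0) + f_A·(-5.5) = -29.9 − (-12.351) = -17.549
Substitute f_A = 0.383 − f_C:
f_C·(-65.0 − -5.5) = -17.549 − 0.383×(-5.5) = -15.442
f_C = -15.442 / -59.5 = 0.2595

0.260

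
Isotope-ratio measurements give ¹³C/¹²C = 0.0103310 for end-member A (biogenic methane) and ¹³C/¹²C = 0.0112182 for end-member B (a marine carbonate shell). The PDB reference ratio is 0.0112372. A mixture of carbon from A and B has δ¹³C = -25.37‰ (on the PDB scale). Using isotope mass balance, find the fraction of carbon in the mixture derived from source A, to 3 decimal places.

δ_A = (0.0103310/0.0112372 − 1)×1000 = (0.919357 − 1)×1000 = -80.643‰
δ_B = (0.0112182/0.0112372 − 1)×1000 = (0.998309 − 1)×1000 = -1.691‰
f_A = (δ_mix − δ_B)/(δ_A − δ_B) = (-25.37 − (-1.691))/(-80.643 − (-1.691))
f_A = -23.679 / -78.952 = 0.2999

0.300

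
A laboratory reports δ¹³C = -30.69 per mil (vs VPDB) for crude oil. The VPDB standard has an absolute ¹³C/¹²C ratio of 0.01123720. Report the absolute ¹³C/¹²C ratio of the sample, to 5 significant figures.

R_sample = R_standard × (δ¹³C/1000 + 1)
R_sample = 0.01123720 × (-30.69/1000 + 1) = 0.01123720 × 0.969310
R_sample = 0.0108923

0.010892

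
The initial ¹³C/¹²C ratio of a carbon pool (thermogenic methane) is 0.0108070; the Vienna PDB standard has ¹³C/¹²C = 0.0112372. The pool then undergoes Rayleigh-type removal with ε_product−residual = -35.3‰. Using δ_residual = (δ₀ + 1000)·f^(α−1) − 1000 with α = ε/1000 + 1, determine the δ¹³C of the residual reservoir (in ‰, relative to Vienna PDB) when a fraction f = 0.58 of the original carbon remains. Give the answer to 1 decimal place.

-19.6‰

δ₀ = (0.0108070/0.0112372 − 1)×1000 = (0.961716 − 1)×1000 = -38.284‰
α − 1 = ε/1000 = -0.0353
f^(α−1) = 0.58^(-0.0353) = 1.019415
δ_res = (-38.284 + 1000) × 1.019415 − 1000 = 980.388 − 1000 = -19.61‰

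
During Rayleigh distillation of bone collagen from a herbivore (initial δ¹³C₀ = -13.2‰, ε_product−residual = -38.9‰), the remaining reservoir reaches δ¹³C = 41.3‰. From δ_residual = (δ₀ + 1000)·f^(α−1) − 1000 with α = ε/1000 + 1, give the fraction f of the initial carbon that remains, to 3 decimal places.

0.251

α − 1 = ε/1000 = -0.0389
(δ_res + 1000)/(δ₀ + 1000) = (41.3 + 1000)/(-13.2 + 1000) = 1041.3/986.8 = 1.055229
f = 1.055229^(1/-0.0389) = exp(ln(1.055229)/-0.0389) = exp(0.05376/-0.0389)
f = exp(-1.3819) = 0.2511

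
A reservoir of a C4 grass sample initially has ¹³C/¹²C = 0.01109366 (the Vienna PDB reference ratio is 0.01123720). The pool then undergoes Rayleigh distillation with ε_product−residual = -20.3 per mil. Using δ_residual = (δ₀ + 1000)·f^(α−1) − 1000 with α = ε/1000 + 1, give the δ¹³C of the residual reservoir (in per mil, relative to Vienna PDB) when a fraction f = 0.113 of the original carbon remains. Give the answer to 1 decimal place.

31.9 per mil

δ₀ = (0.01109366/0.01123720 − 1)×1000 = (0.987226 − 1)×1000 = -12.774 per mil
α − 1 = ε/1000 = -0.0203
f^(α−1) = 0.113^(-0.0203) = 1.045256
δ_res = (-12.774 + 1000) × 1.045256 − 1000 = 1031.904 − 1000 = 31.90 per mil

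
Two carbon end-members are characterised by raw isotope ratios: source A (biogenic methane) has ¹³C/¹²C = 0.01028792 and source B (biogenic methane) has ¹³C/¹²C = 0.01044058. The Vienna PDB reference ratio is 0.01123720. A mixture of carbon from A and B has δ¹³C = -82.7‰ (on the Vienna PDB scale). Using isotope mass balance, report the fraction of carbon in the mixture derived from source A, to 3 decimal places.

δ_A = (0.01028792/0.01123720 − 1)×1000 = (0.915523 − 1)×1000 = -84.477‰
δ_B = (0.01044058/0.01123720 − 1)×1000 = (0.929109 − 1)×1000 = -70.891‰
f_A = (δ_mix − δ_B)/(δ_A − δ_B) = (-82.7 − (-70.891))/(-84.477 − (-70.891))
f_A = -11.809 / -13.585 = 0.8692

0.869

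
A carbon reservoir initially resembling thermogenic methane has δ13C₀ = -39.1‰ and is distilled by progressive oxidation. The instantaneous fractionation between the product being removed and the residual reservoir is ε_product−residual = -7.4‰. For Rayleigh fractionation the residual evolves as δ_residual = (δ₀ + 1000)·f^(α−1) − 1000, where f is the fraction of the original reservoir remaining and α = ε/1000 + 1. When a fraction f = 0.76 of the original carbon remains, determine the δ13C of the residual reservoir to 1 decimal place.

Rayleigh residual: δ_res = (δ₀ + 1000)·f^(α−1) − 1000
α = ε/1000 + 1 = 0.99260, so α − 1 = -0.00740
f^(α−1) = 0.76^(-0.00740) = 1.002033
δ_res = (-39.1 + 1000) × 1.002033 − 1000 = 962.853 − 1000 = -37.15‰

-37.1‰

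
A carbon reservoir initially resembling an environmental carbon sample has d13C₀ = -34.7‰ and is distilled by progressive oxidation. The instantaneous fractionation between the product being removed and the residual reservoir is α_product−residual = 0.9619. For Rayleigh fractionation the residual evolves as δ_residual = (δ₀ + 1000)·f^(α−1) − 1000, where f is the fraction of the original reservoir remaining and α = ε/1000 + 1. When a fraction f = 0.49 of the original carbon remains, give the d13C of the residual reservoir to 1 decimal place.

-8.1‰

Rayleigh residual: δ_res = (δ₀ + 1000)·f^(α−1) − 1000
α − 1 = -0.03810
f^(α−1) = 0.49^(-0.03810) = 1.027551
δ_res = (-34.7 + 1000) × 1.027551 − 1000 = 991.895 − 1000 = -8.10‰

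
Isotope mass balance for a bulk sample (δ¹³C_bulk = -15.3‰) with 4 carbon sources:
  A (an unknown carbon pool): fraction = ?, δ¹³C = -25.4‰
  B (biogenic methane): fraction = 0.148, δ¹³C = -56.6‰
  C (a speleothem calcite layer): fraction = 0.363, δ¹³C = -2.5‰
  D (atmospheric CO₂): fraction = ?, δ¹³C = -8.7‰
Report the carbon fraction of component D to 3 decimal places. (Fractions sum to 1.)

0.384

Let f_D and f_A be the unknown fractions; fractions sum to 1 so f_D + f_A = 0.489.
Mass balance: Σ fᵢ·δᵢ = δ_bulk ⇒ f_D·(-8.7) + f_A·(-25.4) = -15.3 − (-9.284) = -6.016
Substitute f_A = 0.489 − f_D:
f_D·(-8.7 − -25.4) = -6.016 − 0.489×(-25.4) = 6.405
f_D = 6.405 / 16.7 = 0.3835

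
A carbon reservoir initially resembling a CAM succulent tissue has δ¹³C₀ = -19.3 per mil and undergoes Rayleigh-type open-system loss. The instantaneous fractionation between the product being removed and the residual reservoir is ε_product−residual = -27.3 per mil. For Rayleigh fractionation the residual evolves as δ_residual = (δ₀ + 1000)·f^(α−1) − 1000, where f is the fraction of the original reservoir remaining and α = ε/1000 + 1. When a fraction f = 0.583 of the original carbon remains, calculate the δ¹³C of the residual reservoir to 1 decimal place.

Rayleigh residual: δ_res = (δ₀ + 1000)·f^(α−1) − 1000
α = ε/1000 + 1 = 0.97270, so α − 1 = -0.02730
f^(α−1) = 0.583^(-0.02730) = 1.014839
δ_res = (-19.3 + 1000) × 1.014839 − 1000 = 995.253 − 1000 = -4.75 per mil

-4.7 per mil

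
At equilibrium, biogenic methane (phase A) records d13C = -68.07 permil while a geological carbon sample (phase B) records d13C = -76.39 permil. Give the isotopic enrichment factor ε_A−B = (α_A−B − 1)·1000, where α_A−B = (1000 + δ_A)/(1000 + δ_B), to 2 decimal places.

α_A−B = (1000 + -68.07) / (1000 + -76.39) = 931.93 / 923.61 = 1.009008
ε_A−B = (1.009008 − 1) × 1000 = 9.008 permil
(The approximation ε ≈ δ_A − δ_B would give 8.32 permil.)

9.01 permil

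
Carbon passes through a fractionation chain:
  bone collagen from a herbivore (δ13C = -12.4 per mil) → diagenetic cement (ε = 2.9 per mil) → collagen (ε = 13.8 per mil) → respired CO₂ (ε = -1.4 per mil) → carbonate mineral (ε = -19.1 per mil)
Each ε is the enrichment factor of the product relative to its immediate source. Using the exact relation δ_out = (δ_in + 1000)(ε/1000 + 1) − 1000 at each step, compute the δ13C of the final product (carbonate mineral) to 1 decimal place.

-16.4 per mil

step 1: δ = (-12.40 + 1000)·(2.9/1000 + 1) − 1000 = -9.54 per mil
step 2: δ = (-9.54 + 1000)·(13.8/1000 + 1) − 1000 = 4.13 per mil
step 3: δ = (4.13 + 1000)·(-1.4/1000 + 1) − 1000 = 2.73 per mil
step 4: δ = (2.73 + 1000)·(-19.1/1000 + 1) − 1000 = -16.43 per mil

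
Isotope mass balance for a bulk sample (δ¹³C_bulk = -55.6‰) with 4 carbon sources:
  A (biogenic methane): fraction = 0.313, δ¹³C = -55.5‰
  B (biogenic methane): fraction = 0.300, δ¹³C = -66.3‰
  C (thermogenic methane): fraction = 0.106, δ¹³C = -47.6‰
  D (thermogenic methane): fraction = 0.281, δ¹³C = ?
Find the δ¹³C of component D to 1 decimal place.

Isotope mass balance: δ_bulk = Σ fᵢ·δᵢ.
-55.6 = 0.313×(-55.5) + 0.300×(-66.3) + 0.106×(-47.6) + 0.281×δ_D
0.281·δ_D = -55.6 − (-42.307) = -13.293
δ_D = -13.293 / 0.281 = -47.31‰

-47.3‰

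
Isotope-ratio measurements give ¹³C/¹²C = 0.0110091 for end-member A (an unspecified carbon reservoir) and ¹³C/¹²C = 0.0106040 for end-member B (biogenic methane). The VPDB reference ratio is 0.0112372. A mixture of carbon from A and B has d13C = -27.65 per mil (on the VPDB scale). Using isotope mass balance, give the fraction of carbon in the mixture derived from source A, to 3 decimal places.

δ_A = (0.0110091/0.0112372 − 1)×1000 = (0.979701 − 1)×1000 = -20.299 per mil
δ_B = (0.0106040/0.0112372 − 1)×1000 = (0.943651 − 1)×1000 = -56.349 per mil
f_A = (δ_mix − δ_B)/(δ_A − δ_B) = (-27.65 − (-56.349))/(-20.299 − (-56.349))
f_A = 28.699 / 36.050 = 0.7961

0.796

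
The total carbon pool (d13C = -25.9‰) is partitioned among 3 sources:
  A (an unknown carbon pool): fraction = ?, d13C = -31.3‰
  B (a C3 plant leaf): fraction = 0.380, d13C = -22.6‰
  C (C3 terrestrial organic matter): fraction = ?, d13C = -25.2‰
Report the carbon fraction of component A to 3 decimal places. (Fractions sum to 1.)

Let f_A and f_C be the unknown fractions; fractions sum to 1 so f_A + f_C = 0.620.
Mass balance: Σ fᵢ·δᵢ = δ_bulk ⇒ f_A·(-31.3) + f_C·(-25.2) = -25.9 − (-8.588) = -17.312
Substitute f_C = 0.620 − f_A:
f_A·(-31.3 − -25.2) = -17.312 − 0.620×(-25.2) = -1.688
f_A = -1.688 / -6.1 = 0.2767

0.277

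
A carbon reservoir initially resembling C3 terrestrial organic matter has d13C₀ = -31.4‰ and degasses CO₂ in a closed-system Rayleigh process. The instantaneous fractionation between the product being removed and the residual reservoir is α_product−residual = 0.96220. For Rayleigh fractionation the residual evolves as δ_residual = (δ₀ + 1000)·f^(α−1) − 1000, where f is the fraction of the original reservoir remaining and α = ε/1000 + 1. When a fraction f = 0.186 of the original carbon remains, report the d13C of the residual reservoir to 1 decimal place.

Rayleigh residual: δ_res = (δ₀ + 1000)·f^(α−1) − 1000
α − 1 = -0.03780
f^(α−1) = 0.186^(-0.03780) = 1.065645
δ_res = (-31.4 + 1000) × 1.065645 − 1000 = 1032.183 − 1000 = 32.18‰

32.2‰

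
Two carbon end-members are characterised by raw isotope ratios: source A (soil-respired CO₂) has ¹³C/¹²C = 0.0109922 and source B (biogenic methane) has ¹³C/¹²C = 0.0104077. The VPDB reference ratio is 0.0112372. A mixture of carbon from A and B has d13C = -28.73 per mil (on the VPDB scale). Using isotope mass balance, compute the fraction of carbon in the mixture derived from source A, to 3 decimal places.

δ_A = (0.0109922/0.0112372 − 1)×1000 = (0.978197 − 1)×1000 = -21.803 per mil
δ_B = (0.0104077/0.0112372 − 1)×1000 = (0.926183 − 1)×1000 = -73.817 per mil
f_A = (δ_mix − δ_B)/(δ_A − δ_B) = (-28.73 − (-73.817))/(-21.803 − (-73.817))
f_A = 45.087 / 52.015 = 0.8668

0.867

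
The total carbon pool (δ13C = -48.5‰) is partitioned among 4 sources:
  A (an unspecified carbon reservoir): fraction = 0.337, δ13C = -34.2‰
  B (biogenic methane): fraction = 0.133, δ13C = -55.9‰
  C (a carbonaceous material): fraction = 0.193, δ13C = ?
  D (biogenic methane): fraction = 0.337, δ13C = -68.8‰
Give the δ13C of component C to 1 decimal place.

Isotope mass balance: δ_bulk = Σ fᵢ·δᵢ.
-48.5 = 0.337×(-34.2) + 0.133×(-55.9) + 0.193×δ_C + 0.337×(-68.8)
0.193·δ_C = -48.5 − (-42.146) = -6.354
δ_C = -6.354 / 0.193 = -32.92‰

-32.9‰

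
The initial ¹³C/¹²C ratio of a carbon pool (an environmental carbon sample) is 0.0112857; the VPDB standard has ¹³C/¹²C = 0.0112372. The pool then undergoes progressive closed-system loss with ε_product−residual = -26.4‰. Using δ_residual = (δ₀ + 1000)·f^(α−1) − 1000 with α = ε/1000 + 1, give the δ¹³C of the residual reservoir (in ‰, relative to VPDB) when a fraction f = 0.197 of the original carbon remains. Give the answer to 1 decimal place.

48.3‰

δ₀ = (0.0112857/0.0112372 − 1)×1000 = (1.004316 − 1)×1000 = 4.316‰
α − 1 = ε/1000 = -0.0264
f^(α−1) = 0.197^(-0.0264) = 1.043821
δ_res = (4.316 + 1000) × 1.043821 − 1000 = 1048.326 − 1000 = 48.33‰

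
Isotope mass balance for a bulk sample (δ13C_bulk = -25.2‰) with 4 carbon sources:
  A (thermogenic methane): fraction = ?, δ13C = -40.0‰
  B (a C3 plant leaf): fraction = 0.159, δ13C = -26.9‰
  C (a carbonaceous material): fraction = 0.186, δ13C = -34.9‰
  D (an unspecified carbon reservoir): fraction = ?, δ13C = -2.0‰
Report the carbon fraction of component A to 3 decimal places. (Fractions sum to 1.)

0.345

Let f_A and f_D be the unknown fractions; fractions sum to 1 so f_A + f_D = 0.655.
Mass balance: Σ fᵢ·δᵢ = δ_bulk ⇒ f_A·(-40.0) + f_D·(-2.0) = -25.2 − (-10.768) = -14.431
Substitute f_D = 0.655 − f_A:
f_A·(-40.0 − -2.0) = -14.431 − 0.655×(-2.0) = -13.121
f_A = -13.121 / -38.0 = 0.3453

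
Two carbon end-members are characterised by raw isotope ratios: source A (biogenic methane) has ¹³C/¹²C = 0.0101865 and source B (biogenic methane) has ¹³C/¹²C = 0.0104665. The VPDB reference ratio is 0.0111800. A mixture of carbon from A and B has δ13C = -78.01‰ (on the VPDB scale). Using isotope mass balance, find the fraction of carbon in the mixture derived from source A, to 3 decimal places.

δ_A = (0.0101865/0.0111800 − 1)×1000 = (0.911136 − 1)×1000 = -88.864‰
δ_B = (0.0104665/0.0111800 − 1)×1000 = (0.936181 − 1)×1000 = -63.819‰
f_A = (δ_mix − δ_B)/(δ_A − δ_B) = (-78.01 − (-63.819))/(-88.864 − (-63.819))
f_A = -14.191 / -25.045 = 0.5666

0.567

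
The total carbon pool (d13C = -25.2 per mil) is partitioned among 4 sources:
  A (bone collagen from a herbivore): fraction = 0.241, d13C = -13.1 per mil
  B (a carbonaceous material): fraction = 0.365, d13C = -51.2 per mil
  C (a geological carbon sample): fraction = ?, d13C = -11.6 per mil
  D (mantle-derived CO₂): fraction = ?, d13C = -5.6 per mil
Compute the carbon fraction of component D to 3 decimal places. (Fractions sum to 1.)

Let f_D and f_C be the unknown fractions; fractions sum to 1 so f_D + f_C = 0.394.
Mass balance: Σ fᵢ·δᵢ = δ_bulk ⇒ f_D·(-5.6) + f_C·(-11.6) = -25.2 − (-21.845) = -3.355
Substitute f_C = 0.394 − f_D:
f_D·(-5.6 − -11.6) = -3.355 − 0.394×(-11.6) = 1.215
f_D = 1.215 / 6.0 = 0.2026

0.203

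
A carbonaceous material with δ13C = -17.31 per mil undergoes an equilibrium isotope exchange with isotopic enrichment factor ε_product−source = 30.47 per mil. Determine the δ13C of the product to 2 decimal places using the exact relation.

Exactly, δ_product = (δ_source + 1000)·(ε/1000 + 1) − 1000.
δ_product = (-17.31 + 1000) × (30.47/1000 + 1) − 1000
δ_product = 12.633 per mil

12.63 per mil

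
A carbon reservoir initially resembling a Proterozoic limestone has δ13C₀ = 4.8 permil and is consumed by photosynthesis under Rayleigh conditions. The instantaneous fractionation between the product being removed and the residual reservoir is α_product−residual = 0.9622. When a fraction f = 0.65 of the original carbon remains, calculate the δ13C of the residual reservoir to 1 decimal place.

Rayleigh residual: δ_res = (δ₀ + 1000)·f^(α−1) − 1000
α − 1 = -0.03780
f^(α−1) = 0.65^(-0.03780) = 1.016417
δ_res = (4.8 + 1000) × 1.016417 − 1000 = 1021.296 − 1000 = 21.30 permil

21.3 permil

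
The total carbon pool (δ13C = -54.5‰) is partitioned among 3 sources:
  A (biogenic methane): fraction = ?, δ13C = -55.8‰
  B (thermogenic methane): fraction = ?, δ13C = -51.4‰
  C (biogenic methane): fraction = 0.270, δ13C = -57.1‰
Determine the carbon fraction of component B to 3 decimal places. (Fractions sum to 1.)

Let f_B and f_A be the unknown fractions; fractions sum to 1 so f_B + f_A = 0.730.
Mass balance: Σ fᵢ·δᵢ = δ_bulk ⇒ f_B·(-51.4) + f_A·(-55.8) = -54.5 − (-15.417) = -39.083
Substitute f_A = 0.730 − f_B:
f_B·(-51.4 − -55.8) = -39.083 − 0.730×(-55.8) = 1.651
f_B = 1.651 / 4.4 = 0.3752

0.375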